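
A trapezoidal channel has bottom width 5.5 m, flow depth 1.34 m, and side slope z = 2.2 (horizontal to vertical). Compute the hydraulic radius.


For a trapezoidal section with side slope z:
A = (b + z*y)*y = (5.5 + 2.2*1.34)*1.34 = 11.32 m^2.
P = b + 2*y*sqrt(1 + z^2) = 5.5 + 2*1.34*sqrt(1 + 2.2^2) = 11.977 m.
R = A/P = 11.32 / 11.977 = 0.9452 m.

0.9452


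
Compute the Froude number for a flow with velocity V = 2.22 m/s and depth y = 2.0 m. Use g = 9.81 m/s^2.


The Froude number is defined as Fr = V / sqrt(g*y).
g*y = 9.81 * 2.0 = 19.62.
sqrt(g*y) = sqrt(19.62) = 4.4294.
Fr = 2.22 / 4.4294 = 0.5012.

0.5012


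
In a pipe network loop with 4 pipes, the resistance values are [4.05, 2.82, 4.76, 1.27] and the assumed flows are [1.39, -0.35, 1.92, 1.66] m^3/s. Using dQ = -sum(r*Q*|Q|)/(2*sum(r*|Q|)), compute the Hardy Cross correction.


Numerator terms (r*Q*|Q|): 4.05*1.39*|1.39| = 7.825; 2.82*-0.35*|-0.35| = -0.3454; 4.76*1.92*|1.92| = 17.5473; 1.27*1.66*|1.66| = 3.4996.
Sum of numerator = 28.5264.
Denominator terms (r*|Q|): 4.05*|1.39| = 5.6295; 2.82*|-0.35| = 0.987; 4.76*|1.92| = 9.1392; 1.27*|1.66| = 2.1082.
2 * sum of denominator = 2 * 17.8639 = 35.7278.
dQ = -28.5264 / 35.7278 = -0.7984 m^3/s.

-0.7984


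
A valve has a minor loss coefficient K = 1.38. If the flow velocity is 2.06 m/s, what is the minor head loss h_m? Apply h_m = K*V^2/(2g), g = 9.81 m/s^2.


Minor loss formula: h_m = K * V^2/(2g).
V^2 = 2.06^2 = 4.2436.
V^2/(2g) = 4.2436 / 19.62 = 0.2163 m.
h_m = 1.38 * 0.2163 = 0.2985 m.

0.2985


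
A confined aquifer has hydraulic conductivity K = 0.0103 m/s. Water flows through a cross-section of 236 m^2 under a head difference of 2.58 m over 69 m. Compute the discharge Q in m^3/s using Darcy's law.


Darcy's law: Q = K * A * i, where i = dh/L.
Hydraulic gradient i = 2.58 / 69 = 0.037391.
Q = 0.0103 * 236 * 0.037391
  = 0.0909 m^3/s.

0.0909


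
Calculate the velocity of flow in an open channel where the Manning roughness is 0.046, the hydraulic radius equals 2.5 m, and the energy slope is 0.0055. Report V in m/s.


Manning's equation gives V = (1/n) * R^(2/3) * S^(1/2).
First, compute R^(2/3) = 2.5^(2/3) = 1.842.
Next, S^(1/2) = 0.0055^(1/2) = 0.074162.
Then 1/n = 1/0.046 = 21.74.
V = 21.74 * 1.842 * 0.074162 = 2.9697 m/s.

2.9697


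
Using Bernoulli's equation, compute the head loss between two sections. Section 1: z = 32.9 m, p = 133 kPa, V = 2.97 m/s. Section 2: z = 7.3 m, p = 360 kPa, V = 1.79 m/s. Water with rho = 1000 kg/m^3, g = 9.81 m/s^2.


Total head at each section: H = z + p/(rho*g) + V^2/(2g).
H1 = 32.9 + 133*1000/(1000*9.81) + 2.97^2/(2*9.81)
   = 32.9 + 13.558 + 0.4496
   = 46.907 m.
H2 = 7.3 + 360*1000/(1000*9.81) + 1.79^2/(2*9.81)
   = 7.3 + 36.697 + 0.1633
   = 44.161 m.
h_L = H1 - H2 = 46.907 - 44.161 = 2.747 m.

2.747


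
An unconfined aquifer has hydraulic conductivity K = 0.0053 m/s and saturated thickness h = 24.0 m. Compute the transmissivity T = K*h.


Transmissivity is defined as T = K * h.
T = 0.0053 * 24.0
  = 0.1272 m^2/s.

0.1272


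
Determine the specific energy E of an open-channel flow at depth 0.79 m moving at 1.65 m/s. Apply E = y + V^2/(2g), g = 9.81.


Specific energy E = y + V^2/(2g).
Velocity head = V^2/(2g) = 1.65^2 / (2*9.81) = 2.7225 / 19.62 = 0.1388 m.
E = 0.79 + 0.1388 = 0.9288 m.

0.9288


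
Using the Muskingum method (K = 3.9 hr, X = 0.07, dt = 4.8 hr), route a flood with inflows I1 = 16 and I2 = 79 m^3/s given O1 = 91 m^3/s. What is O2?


Muskingum coefficients:
denom = 2*K*(1-X) + dt = 2*3.9*(1-0.07) + 4.8 = 12.054.
C0 = (dt - 2*K*X)/denom = (4.8 - 2*3.9*0.07)/12.054 = 0.3529.
C1 = (dt + 2*K*X)/denom = (4.8 + 2*3.9*0.07)/12.054 = 0.4435.
C2 = (2*K*(1-X) - dt)/denom = 0.2036.
O2 = C0*I2 + C1*I1 + C2*O1
   = 0.3529*79 + 0.4435*16 + 0.2036*91
   = 53.5 m^3/s.

53.5


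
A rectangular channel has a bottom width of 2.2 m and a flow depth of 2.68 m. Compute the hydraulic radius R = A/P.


For a rectangular section:
Flow area A = b * y = 2.2 * 2.68 = 5.9 m^2.
Wetted perimeter P = b + 2y = 2.2 + 2*2.68 = 7.56 m.
Hydraulic radius R = A/P = 5.9 / 7.56 = 0.7799 m.

0.7799


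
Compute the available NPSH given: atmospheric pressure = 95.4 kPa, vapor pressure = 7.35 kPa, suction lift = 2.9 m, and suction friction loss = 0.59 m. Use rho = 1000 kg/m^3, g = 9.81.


NPSHa = p_atm/(rho*g) - z_s - hf_s - p_vap/(rho*g).
p_atm/(rho*g) = 95.4*1000 / (1000*9.81) = 9.725 m.
p_vap/(rho*g) = 7.35*1000 / (1000*9.81) = 0.749 m.
NPSHa = 9.725 - 2.9 - 0.59 - 0.749
      = 5.49 m.

5.49


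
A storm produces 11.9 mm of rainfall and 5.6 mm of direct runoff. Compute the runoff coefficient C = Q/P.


The runoff coefficient C = runoff depth / rainfall depth.
C = 5.6 / 11.9
  = 0.4706.

0.4706


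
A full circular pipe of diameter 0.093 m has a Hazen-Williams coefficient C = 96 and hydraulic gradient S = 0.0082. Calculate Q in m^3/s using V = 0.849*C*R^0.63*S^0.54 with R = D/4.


For a full circular pipe, R = D/4 = 0.093/4 = 0.0232 m.
V = 0.849 * 96 * 0.0232^0.63 * 0.0082^0.54
  = 0.849 * 96 * 0.093508 * 0.074724
  = 0.5695 m/s.
Pipe area A = pi*D^2/4 = pi*0.093^2/4 = 0.0068 m^2.
Q = A * V = 0.0068 * 0.5695 = 0.0039 m^3/s.

0.0039


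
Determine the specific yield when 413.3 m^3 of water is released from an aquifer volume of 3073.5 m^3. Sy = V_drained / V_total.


Specific yield Sy = Volume drained / Total volume.
Sy = 413.3 / 3073.5
   = 0.1345.

0.1345


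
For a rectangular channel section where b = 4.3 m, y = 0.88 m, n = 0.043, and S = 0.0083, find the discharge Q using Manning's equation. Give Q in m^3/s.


For a rectangular channel, the cross-sectional area A = b * y = 4.3 * 0.88 = 3.78 m^2.
The wetted perimeter P = b + 2y = 4.3 + 2*0.88 = 6.06 m.
Hydraulic radius R = A/P = 3.78/6.06 = 0.6244 m.
Velocity V = (1/n)*R^(2/3)*S^(1/2) = (1/0.043)*0.6244^(2/3)*0.0083^(1/2) = 1.5478 m/s.
Discharge Q = A * V = 3.78 * 1.5478 = 5.857 m^3/s.

5.857


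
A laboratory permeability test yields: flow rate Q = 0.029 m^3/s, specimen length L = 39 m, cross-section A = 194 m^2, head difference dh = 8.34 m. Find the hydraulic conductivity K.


From K = Q*L / (A*dh):
Numerator: Q*L = 0.029 * 39 = 1.131.
Denominator: A*dh = 194 * 8.34 = 1617.96.
K = 1.131 / 1617.96 = 0.000699 m/s.

0.000699


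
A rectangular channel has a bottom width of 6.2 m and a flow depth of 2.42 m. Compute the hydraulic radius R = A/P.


For a rectangular section:
Flow area A = b * y = 6.2 * 2.42 = 15.0 m^2.
Wetted perimeter P = b + 2y = 6.2 + 2*2.42 = 11.04 m.
Hydraulic radius R = A/P = 15.0 / 11.04 = 1.3591 m.

1.3591


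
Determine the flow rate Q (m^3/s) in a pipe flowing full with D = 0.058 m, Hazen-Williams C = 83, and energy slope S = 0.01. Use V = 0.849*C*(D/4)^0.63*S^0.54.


For a full circular pipe, R = D/4 = 0.058/4 = 0.0145 m.
V = 0.849 * 83 * 0.0145^0.63 * 0.01^0.54
  = 0.849 * 83 * 0.069448 * 0.083176
  = 0.407 m/s.
Pipe area A = pi*D^2/4 = pi*0.058^2/4 = 0.0026 m^2.
Q = A * V = 0.0026 * 0.407 = 0.0011 m^3/s.

0.0011


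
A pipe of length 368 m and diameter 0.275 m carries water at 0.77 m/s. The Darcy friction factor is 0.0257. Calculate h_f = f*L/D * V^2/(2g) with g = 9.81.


Darcy-Weisbach equation: h_f = f * (L/D) * V^2/(2g).
f * L/D = 0.0257 * 368/0.275 = 34.3913.
V^2/(2g) = 0.77^2 / (2*9.81) = 0.5929 / 19.62 = 0.0302 m.
h_f = 34.3913 * 0.0302 = 1.039 m.

1.039


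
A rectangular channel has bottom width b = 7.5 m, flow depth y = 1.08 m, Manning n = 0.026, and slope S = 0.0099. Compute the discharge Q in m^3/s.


For a rectangular channel, the cross-sectional area A = b * y = 7.5 * 1.08 = 8.1 m^2.
The wetted perimeter P = b + 2y = 7.5 + 2*1.08 = 9.66 m.
Hydraulic radius R = A/P = 8.1/9.66 = 0.8385 m.
Velocity V = (1/n)*R^(2/3)*S^(1/2) = (1/0.026)*0.8385^(2/3)*0.0099^(1/2) = 3.4029 m/s.
Discharge Q = A * V = 8.1 * 3.4029 = 27.564 m^3/s.

27.564


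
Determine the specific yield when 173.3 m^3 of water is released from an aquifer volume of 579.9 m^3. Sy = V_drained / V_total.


Specific yield Sy = Volume drained / Total volume.
Sy = 173.3 / 579.9
   = 0.2988.

0.2988


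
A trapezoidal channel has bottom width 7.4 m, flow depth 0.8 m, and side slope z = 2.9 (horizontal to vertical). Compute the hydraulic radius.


For a trapezoidal section with side slope z:
A = (b + z*y)*y = (7.4 + 2.9*0.8)*0.8 = 7.776 m^2.
P = b + 2*y*sqrt(1 + z^2) = 7.4 + 2*0.8*sqrt(1 + 2.9^2) = 12.308 m.
R = A/P = 7.776 / 12.308 = 0.6318 m.

0.6318


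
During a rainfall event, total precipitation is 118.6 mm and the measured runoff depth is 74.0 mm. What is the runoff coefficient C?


The runoff coefficient C = runoff depth / rainfall depth.
C = 74.0 / 118.6
  = 0.6239.

0.6239


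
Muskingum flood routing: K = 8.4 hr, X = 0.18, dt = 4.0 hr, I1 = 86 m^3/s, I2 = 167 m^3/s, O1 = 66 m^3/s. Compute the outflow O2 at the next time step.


Muskingum coefficients:
denom = 2*K*(1-X) + dt = 2*8.4*(1-0.18) + 4.0 = 17.776.
C0 = (dt - 2*K*X)/denom = (4.0 - 2*8.4*0.18)/17.776 = 0.0549.
C1 = (dt + 2*K*X)/denom = (4.0 + 2*8.4*0.18)/17.776 = 0.3951.
C2 = (2*K*(1-X) - dt)/denom = 0.55.
O2 = C0*I2 + C1*I1 + C2*O1
   = 0.0549*167 + 0.3951*86 + 0.55*66
   = 79.45 m^3/s.

79.45


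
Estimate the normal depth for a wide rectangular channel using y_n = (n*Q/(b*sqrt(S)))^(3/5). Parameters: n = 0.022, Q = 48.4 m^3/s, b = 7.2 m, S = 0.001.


We use the wide-channel approximation y_n = (n*Q/(b*sqrt(S)))^(3/5).
sqrt(S) = sqrt(0.001) = 0.031623.
Numerator: n*Q = 0.022 * 48.4 = 1.0648.
Denominator: b*sqrt(S) = 7.2 * 0.031623 = 0.227686.
arg = 4.6767.
y_n = 4.6767^(3/5) = 2.5233 m.

2.5233


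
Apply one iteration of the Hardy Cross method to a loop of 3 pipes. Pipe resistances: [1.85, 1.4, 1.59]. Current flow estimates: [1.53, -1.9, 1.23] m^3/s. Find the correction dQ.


Numerator terms (r*Q*|Q|): 1.85*1.53*|1.53| = 4.3307; 1.4*-1.9*|-1.9| = -5.054; 1.59*1.23*|1.23| = 2.4055.
Sum of numerator = 1.6822.
Denominator terms (r*|Q|): 1.85*|1.53| = 2.8305; 1.4*|-1.9| = 2.66; 1.59*|1.23| = 1.9557.
2 * sum of denominator = 2 * 7.4462 = 14.8924.
dQ = -1.6822 / 14.8924 = -0.113 m^3/s.

-0.113


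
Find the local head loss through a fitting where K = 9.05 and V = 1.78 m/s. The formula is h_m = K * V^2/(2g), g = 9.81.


Minor loss formula: h_m = K * V^2/(2g).
V^2 = 1.78^2 = 3.1684.
V^2/(2g) = 3.1684 / 19.62 = 0.1615 m.
h_m = 9.05 * 0.1615 = 1.4615 m.

1.4615


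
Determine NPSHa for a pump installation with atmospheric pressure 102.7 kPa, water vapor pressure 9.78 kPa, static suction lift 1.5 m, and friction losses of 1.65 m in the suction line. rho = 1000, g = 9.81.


NPSHa = p_atm/(rho*g) - z_s - hf_s - p_vap/(rho*g).
p_atm/(rho*g) = 102.7*1000 / (1000*9.81) = 10.469 m.
p_vap/(rho*g) = 9.78*1000 / (1000*9.81) = 0.997 m.
NPSHa = 10.469 - 1.5 - 1.65 - 0.997
      = 6.32 m.

6.32


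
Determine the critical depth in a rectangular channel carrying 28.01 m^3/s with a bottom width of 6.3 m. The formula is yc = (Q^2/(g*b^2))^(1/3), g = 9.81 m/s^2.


Using yc = (Q^2 / (g * b^2))^(1/3):
Q^2 = 28.01^2 = 784.56.
g * b^2 = 9.81 * 6.3^2 = 9.81 * 39.69 = 389.36.
Q^2 / (g*b^2) = 784.56 / 389.36 = 2.015.
yc = 2.015^(1/3) = 1.2631 m.

1.2631


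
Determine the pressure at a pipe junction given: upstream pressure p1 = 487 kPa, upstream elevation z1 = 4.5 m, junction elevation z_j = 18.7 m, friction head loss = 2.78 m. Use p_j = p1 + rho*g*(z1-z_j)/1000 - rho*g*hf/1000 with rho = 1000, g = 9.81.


Junction pressure: p_j = p1 + rho*g*(z1 - z_j)/1000 - rho*g*hf/1000.
Elevation term = 1000*9.81*(4.5 - 18.7)/1000 = -139.302 kPa.
Friction term = 1000*9.81*2.78/1000 = 27.272 kPa.
p_j = 487 + -139.302 - 27.272 = 320.43 kPa.

320.43


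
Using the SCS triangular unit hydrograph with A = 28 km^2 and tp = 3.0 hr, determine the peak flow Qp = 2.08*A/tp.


SCS formula: Qp = 2.08 * A / tp.
Qp = 2.08 * 28 / 3.0
   = 58.24 / 3.0
   = 19.41 m^3/s per cm.

19.41


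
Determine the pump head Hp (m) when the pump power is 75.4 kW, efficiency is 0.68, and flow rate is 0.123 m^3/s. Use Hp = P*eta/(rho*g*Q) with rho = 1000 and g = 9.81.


Pump head formula: Hp = P * eta / (rho * g * Q).
Numerator: P * eta = 75.4 * 1000 * 0.68 = 51272.0 W.
Denominator: rho * g * Q = 1000 * 9.81 * 0.123 = 1206.63.
Hp = 51272.0 / 1206.63 = 42.49 m.

42.49


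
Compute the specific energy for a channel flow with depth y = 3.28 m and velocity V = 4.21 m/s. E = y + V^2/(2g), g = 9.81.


Specific energy E = y + V^2/(2g).
Velocity head = V^2/(2g) = 4.21^2 / (2*9.81) = 17.7241 / 19.62 = 0.9034 m.
E = 3.28 + 0.9034 = 4.1834 m.

4.1834


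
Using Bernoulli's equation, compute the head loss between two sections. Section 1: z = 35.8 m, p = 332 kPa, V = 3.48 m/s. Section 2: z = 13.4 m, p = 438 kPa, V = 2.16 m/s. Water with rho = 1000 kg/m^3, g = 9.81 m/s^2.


Total head at each section: H = z + p/(rho*g) + V^2/(2g).
H1 = 35.8 + 332*1000/(1000*9.81) + 3.48^2/(2*9.81)
   = 35.8 + 33.843 + 0.6172
   = 70.26 m.
H2 = 13.4 + 438*1000/(1000*9.81) + 2.16^2/(2*9.81)
   = 13.4 + 44.648 + 0.2378
   = 58.286 m.
h_L = H1 - H2 = 70.26 - 58.286 = 11.974 m.

11.974


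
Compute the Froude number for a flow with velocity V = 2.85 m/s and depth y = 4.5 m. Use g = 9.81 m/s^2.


The Froude number is defined as Fr = V / sqrt(g*y).
g*y = 9.81 * 4.5 = 44.145.
sqrt(g*y) = sqrt(44.145) = 6.6442.
Fr = 2.85 / 6.6442 = 0.4289.

0.4289


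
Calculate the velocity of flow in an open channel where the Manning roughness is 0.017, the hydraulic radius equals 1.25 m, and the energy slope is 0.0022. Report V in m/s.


Manning's equation gives V = (1/n) * R^(2/3) * S^(1/2).
First, compute R^(2/3) = 1.25^(2/3) = 1.1604.
Next, S^(1/2) = 0.0022^(1/2) = 0.046904.
Then 1/n = 1/0.017 = 58.82.
V = 58.82 * 1.1604 * 0.046904 = 3.2016 m/s.

3.2016


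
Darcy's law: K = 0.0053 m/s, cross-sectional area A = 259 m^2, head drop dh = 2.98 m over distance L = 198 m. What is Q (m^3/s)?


Darcy's law: Q = K * A * i, where i = dh/L.
Hydraulic gradient i = 2.98 / 198 = 0.015051.
Q = 0.0053 * 259 * 0.015051
  = 0.0207 m^3/s.

0.0207


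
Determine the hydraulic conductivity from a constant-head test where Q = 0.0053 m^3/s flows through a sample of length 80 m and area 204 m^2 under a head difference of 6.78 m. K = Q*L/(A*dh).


From K = Q*L / (A*dh):
Numerator: Q*L = 0.0053 * 80 = 0.424.
Denominator: A*dh = 204 * 6.78 = 1383.12.
K = 0.424 / 1383.12 = 0.000307 m/s.

0.000307


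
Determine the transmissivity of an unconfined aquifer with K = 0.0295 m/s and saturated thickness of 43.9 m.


Transmissivity is defined as T = K * h.
T = 0.0295 * 43.9
  = 1.295 m^2/s.

1.295


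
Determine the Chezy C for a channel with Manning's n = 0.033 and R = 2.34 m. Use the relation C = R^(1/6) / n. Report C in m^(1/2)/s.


The Chezy coefficient relates to Manning's n through C = R^(1/6) / n.
R^(1/6) = 2.34^(1/6) = 1.152222.
C = 1.152222 / 0.033 = 34.92 m^(1/2)/s.

34.92


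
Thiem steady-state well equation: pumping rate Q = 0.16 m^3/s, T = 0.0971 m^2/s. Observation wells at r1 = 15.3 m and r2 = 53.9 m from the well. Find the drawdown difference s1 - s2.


Thiem equation: s1 - s2 = Q/(2*pi*T) * ln(r2/r1).
ln(r2/r1) = ln(53.9/15.3) = 1.2593.
Q/(2*pi*T) = 0.16 / (2*pi*0.0971) = 0.16 / 0.6101 = 0.2623.
s1 - s2 = 0.2623 * 1.2593 = 0.3302 m.

0.3302


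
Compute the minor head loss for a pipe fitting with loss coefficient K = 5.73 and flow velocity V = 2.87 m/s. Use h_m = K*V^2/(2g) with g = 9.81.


Minor loss formula: h_m = K * V^2/(2g).
V^2 = 2.87^2 = 8.2369.
V^2/(2g) = 8.2369 / 19.62 = 0.4198 m.
h_m = 5.73 * 0.4198 = 2.4056 m.

2.4056


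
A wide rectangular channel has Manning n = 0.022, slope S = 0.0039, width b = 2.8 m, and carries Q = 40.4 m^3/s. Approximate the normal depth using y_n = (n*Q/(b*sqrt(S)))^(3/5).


We use the wide-channel approximation y_n = (n*Q/(b*sqrt(S)))^(3/5).
sqrt(S) = sqrt(0.0039) = 0.06245.
Numerator: n*Q = 0.022 * 40.4 = 0.8888.
Denominator: b*sqrt(S) = 2.8 * 0.06245 = 0.17486.
arg = 5.0829.
y_n = 5.0829^(3/5) = 2.6526 m.

2.6526


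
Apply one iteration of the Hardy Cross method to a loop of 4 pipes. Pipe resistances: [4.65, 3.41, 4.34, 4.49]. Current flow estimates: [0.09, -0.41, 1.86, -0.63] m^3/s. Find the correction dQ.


Numerator terms (r*Q*|Q|): 4.65*0.09*|0.09| = 0.0377; 3.41*-0.41*|-0.41| = -0.5732; 4.34*1.86*|1.86| = 15.0147; 4.49*-0.63*|-0.63| = -1.7821.
Sum of numerator = 12.697.
Denominator terms (r*|Q|): 4.65*|0.09| = 0.4185; 3.41*|-0.41| = 1.3981; 4.34*|1.86| = 8.0724; 4.49*|-0.63| = 2.8287.
2 * sum of denominator = 2 * 12.7177 = 25.4354.
dQ = -12.697 / 25.4354 = -0.4992 m^3/s.

-0.4992


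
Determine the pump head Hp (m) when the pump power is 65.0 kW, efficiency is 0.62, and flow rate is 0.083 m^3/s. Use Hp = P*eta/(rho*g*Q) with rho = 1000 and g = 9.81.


Pump head formula: Hp = P * eta / (rho * g * Q).
Numerator: P * eta = 65.0 * 1000 * 0.62 = 40300.0 W.
Denominator: rho * g * Q = 1000 * 9.81 * 0.083 = 814.23.
Hp = 40300.0 / 814.23 = 49.49 m.

49.49


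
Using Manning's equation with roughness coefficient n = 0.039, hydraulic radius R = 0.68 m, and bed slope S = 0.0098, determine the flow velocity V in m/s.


Manning's equation gives V = (1/n) * R^(2/3) * S^(1/2).
First, compute R^(2/3) = 0.68^(2/3) = 0.7733.
Next, S^(1/2) = 0.0098^(1/2) = 0.098995.
Then 1/n = 1/0.039 = 25.64.
V = 25.64 * 0.7733 * 0.098995 = 1.9629 m/s.

1.9629


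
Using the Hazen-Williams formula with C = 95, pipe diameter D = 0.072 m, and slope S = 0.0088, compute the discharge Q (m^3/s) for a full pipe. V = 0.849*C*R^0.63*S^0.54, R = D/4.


For a full circular pipe, R = D/4 = 0.072/4 = 0.018 m.
V = 0.849 * 95 * 0.018^0.63 * 0.0088^0.54
  = 0.849 * 95 * 0.079583 * 0.077628
  = 0.4983 m/s.
Pipe area A = pi*D^2/4 = pi*0.072^2/4 = 0.0041 m^2.
Q = A * V = 0.0041 * 0.4983 = 0.002 m^3/s.

0.002


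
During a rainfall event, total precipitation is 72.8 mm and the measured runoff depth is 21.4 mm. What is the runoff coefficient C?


The runoff coefficient C = runoff depth / rainfall depth.
C = 21.4 / 72.8
  = 0.294.

0.294


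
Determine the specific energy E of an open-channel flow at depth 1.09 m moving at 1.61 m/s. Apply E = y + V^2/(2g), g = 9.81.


Specific energy E = y + V^2/(2g).
Velocity head = V^2/(2g) = 1.61^2 / (2*9.81) = 2.5921 / 19.62 = 0.1321 m.
E = 1.09 + 0.1321 = 1.2221 m.

1.2221


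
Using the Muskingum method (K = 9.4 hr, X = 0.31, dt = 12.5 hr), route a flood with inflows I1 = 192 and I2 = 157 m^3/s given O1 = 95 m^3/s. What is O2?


Muskingum coefficients:
denom = 2*K*(1-X) + dt = 2*9.4*(1-0.31) + 12.5 = 25.472.
C0 = (dt - 2*K*X)/denom = (12.5 - 2*9.4*0.31)/25.472 = 0.2619.
C1 = (dt + 2*K*X)/denom = (12.5 + 2*9.4*0.31)/25.472 = 0.7195.
C2 = (2*K*(1-X) - dt)/denom = 0.0185.
O2 = C0*I2 + C1*I1 + C2*O1
   = 0.2619*157 + 0.7195*192 + 0.0185*95
   = 181.03 m^3/s.

181.03


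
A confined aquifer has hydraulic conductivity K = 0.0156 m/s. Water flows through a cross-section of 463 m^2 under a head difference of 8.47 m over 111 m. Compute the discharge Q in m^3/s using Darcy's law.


Darcy's law: Q = K * A * i, where i = dh/L.
Hydraulic gradient i = 8.47 / 111 = 0.076306.
Q = 0.0156 * 463 * 0.076306
  = 0.5511 m^3/s.

0.5511


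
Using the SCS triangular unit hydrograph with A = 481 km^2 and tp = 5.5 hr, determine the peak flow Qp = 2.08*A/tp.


SCS formula: Qp = 2.08 * A / tp.
Qp = 2.08 * 481 / 5.5
   = 1000.48 / 5.5
   = 181.91 m^3/s per cm.

181.91


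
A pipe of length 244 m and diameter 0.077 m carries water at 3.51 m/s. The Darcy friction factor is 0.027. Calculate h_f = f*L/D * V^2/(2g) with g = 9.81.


Darcy-Weisbach equation: h_f = f * (L/D) * V^2/(2g).
f * L/D = 0.027 * 244/0.077 = 85.5584.
V^2/(2g) = 3.51^2 / (2*9.81) = 12.3201 / 19.62 = 0.6279 m.
h_f = 85.5584 * 0.6279 = 53.725 m.

53.725


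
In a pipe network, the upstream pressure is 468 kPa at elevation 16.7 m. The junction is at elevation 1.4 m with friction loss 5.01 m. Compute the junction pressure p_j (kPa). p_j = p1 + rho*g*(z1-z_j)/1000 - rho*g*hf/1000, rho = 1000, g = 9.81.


Junction pressure: p_j = p1 + rho*g*(z1 - z_j)/1000 - rho*g*hf/1000.
Elevation term = 1000*9.81*(16.7 - 1.4)/1000 = 150.093 kPa.
Friction term = 1000*9.81*5.01/1000 = 49.148 kPa.
p_j = 468 + 150.093 - 49.148 = 568.94 kPa.

568.94


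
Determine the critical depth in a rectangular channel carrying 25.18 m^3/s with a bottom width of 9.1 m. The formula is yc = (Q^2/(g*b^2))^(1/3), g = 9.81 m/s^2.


Using yc = (Q^2 / (g * b^2))^(1/3):
Q^2 = 25.18^2 = 634.03.
g * b^2 = 9.81 * 9.1^2 = 9.81 * 82.81 = 812.37.
Q^2 / (g*b^2) = 634.03 / 812.37 = 0.7805.
yc = 0.7805^(1/3) = 0.9207 m.

0.9207


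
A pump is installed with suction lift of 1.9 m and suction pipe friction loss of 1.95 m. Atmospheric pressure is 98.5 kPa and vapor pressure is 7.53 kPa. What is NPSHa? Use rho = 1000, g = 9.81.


NPSHa = p_atm/(rho*g) - z_s - hf_s - p_vap/(rho*g).
p_atm/(rho*g) = 98.5*1000 / (1000*9.81) = 10.041 m.
p_vap/(rho*g) = 7.53*1000 / (1000*9.81) = 0.768 m.
NPSHa = 10.041 - 1.9 - 1.95 - 0.768
      = 5.42 m.

5.42


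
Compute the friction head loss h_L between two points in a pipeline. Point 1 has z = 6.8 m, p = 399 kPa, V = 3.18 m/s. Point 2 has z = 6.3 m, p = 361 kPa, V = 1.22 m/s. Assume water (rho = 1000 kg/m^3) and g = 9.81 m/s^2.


Total head at each section: H = z + p/(rho*g) + V^2/(2g).
H1 = 6.8 + 399*1000/(1000*9.81) + 3.18^2/(2*9.81)
   = 6.8 + 40.673 + 0.5154
   = 47.988 m.
H2 = 6.3 + 361*1000/(1000*9.81) + 1.22^2/(2*9.81)
   = 6.3 + 36.799 + 0.0759
   = 43.175 m.
h_L = H1 - H2 = 47.988 - 43.175 = 4.813 m.

4.813


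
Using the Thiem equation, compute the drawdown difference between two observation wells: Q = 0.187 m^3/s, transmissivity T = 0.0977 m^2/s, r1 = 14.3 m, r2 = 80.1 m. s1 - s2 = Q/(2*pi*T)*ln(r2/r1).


Thiem equation: s1 - s2 = Q/(2*pi*T) * ln(r2/r1).
ln(r2/r1) = ln(80.1/14.3) = 1.723.
Q/(2*pi*T) = 0.187 / (2*pi*0.0977) = 0.187 / 0.6139 = 0.3046.
s1 - s2 = 0.3046 * 1.723 = 0.5249 m.

0.5249


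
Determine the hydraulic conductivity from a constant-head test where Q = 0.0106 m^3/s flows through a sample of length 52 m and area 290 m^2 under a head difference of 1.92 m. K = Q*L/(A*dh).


From K = Q*L / (A*dh):
Numerator: Q*L = 0.0106 * 52 = 0.5512.
Denominator: A*dh = 290 * 1.92 = 556.8.
K = 0.5512 / 556.8 = 0.00099 m/s.

0.00099


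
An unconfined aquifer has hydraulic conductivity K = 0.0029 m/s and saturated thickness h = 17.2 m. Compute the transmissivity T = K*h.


Transmissivity is defined as T = K * h.
T = 0.0029 * 17.2
  = 0.0499 m^2/s.

0.0499


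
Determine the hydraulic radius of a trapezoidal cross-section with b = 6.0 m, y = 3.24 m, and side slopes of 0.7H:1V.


For a trapezoidal section with side slope z:
A = (b + z*y)*y = (6.0 + 0.7*3.24)*3.24 = 26.788 m^2.
P = b + 2*y*sqrt(1 + z^2) = 6.0 + 2*3.24*sqrt(1 + 0.7^2) = 13.91 m.
R = A/P = 26.788 / 13.91 = 1.9259 m.

1.9259


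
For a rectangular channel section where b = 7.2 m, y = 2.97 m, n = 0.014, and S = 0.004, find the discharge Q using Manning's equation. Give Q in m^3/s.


For a rectangular channel, the cross-sectional area A = b * y = 7.2 * 2.97 = 21.38 m^2.
The wetted perimeter P = b + 2y = 7.2 + 2*2.97 = 13.14 m.
Hydraulic radius R = A/P = 21.38/13.14 = 1.6274 m.
Velocity V = (1/n)*R^(2/3)*S^(1/2) = (1/0.014)*1.6274^(2/3)*0.004^(1/2) = 6.2503 m/s.
Discharge Q = A * V = 21.38 * 6.2503 = 133.655 m^3/s.

133.655


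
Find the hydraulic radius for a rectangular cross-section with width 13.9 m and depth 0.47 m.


For a rectangular section:
Flow area A = b * y = 13.9 * 0.47 = 6.53 m^2.
Wetted perimeter P = b + 2y = 13.9 + 2*0.47 = 14.84 m.
Hydraulic radius R = A/P = 6.53 / 14.84 = 0.4402 m.

0.4402


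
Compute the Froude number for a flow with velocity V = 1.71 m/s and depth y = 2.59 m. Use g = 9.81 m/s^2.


The Froude number is defined as Fr = V / sqrt(g*y).
g*y = 9.81 * 2.59 = 25.4079.
sqrt(g*y) = sqrt(25.4079) = 5.0406.
Fr = 1.71 / 5.0406 = 0.3392.

0.3392


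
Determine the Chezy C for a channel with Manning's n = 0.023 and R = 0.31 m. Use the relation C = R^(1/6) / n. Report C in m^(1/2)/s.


The Chezy coefficient relates to Manning's n through C = R^(1/6) / n.
R^(1/6) = 0.31^(1/6) = 0.822672.
C = 0.822672 / 0.023 = 35.77 m^(1/2)/s.

35.77


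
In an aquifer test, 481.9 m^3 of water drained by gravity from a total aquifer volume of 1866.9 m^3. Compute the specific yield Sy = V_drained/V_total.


Specific yield Sy = Volume drained / Total volume.
Sy = 481.9 / 1866.9
   = 0.2581.

0.2581


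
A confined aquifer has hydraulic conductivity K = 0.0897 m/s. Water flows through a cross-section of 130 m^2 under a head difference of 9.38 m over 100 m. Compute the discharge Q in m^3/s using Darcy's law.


Darcy's law: Q = K * A * i, where i = dh/L.
Hydraulic gradient i = 9.38 / 100 = 0.0938.
Q = 0.0897 * 130 * 0.0938
  = 1.0938 m^3/s.

1.0938


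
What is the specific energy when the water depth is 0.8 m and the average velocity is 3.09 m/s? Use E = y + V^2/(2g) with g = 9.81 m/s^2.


Specific energy E = y + V^2/(2g).
Velocity head = V^2/(2g) = 3.09^2 / (2*9.81) = 9.5481 / 19.62 = 0.4867 m.
E = 0.8 + 0.4867 = 1.2867 m.

1.2867


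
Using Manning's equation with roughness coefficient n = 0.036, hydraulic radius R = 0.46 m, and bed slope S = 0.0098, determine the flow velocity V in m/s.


Manning's equation gives V = (1/n) * R^(2/3) * S^(1/2).
First, compute R^(2/3) = 0.46^(2/3) = 0.5959.
Next, S^(1/2) = 0.0098^(1/2) = 0.098995.
Then 1/n = 1/0.036 = 27.78.
V = 27.78 * 0.5959 * 0.098995 = 1.6386 m/s.

1.6386


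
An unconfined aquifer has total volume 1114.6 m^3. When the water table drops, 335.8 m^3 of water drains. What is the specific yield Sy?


Specific yield Sy = Volume drained / Total volume.
Sy = 335.8 / 1114.6
   = 0.3013.

0.3013


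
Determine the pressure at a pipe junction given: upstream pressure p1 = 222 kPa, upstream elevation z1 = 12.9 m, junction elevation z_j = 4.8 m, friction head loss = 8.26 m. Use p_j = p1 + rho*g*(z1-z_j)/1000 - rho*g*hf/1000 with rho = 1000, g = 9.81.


Junction pressure: p_j = p1 + rho*g*(z1 - z_j)/1000 - rho*g*hf/1000.
Elevation term = 1000*9.81*(12.9 - 4.8)/1000 = 79.461 kPa.
Friction term = 1000*9.81*8.26/1000 = 81.031 kPa.
p_j = 222 + 79.461 - 81.031 = 220.43 kPa.

220.43


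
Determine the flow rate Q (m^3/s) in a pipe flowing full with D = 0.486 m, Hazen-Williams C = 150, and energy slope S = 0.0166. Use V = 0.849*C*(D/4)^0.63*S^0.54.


For a full circular pipe, R = D/4 = 0.486/4 = 0.1215 m.
V = 0.849 * 150 * 0.1215^0.63 * 0.0166^0.54
  = 0.849 * 150 * 0.265023 * 0.10936
  = 3.691 m/s.
Pipe area A = pi*D^2/4 = pi*0.486^2/4 = 0.1855 m^2.
Q = A * V = 0.1855 * 3.691 = 0.6847 m^3/s.

0.6847


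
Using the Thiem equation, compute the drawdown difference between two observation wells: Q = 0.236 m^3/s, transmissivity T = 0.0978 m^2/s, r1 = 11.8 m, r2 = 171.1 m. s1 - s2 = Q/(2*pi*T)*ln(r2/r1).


Thiem equation: s1 - s2 = Q/(2*pi*T) * ln(r2/r1).
ln(r2/r1) = ln(171.1/11.8) = 2.6741.
Q/(2*pi*T) = 0.236 / (2*pi*0.0978) = 0.236 / 0.6145 = 0.3841.
s1 - s2 = 0.3841 * 2.6741 = 1.027 m.

1.027


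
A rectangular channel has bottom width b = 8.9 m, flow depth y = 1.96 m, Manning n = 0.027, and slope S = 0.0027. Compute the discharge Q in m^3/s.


For a rectangular channel, the cross-sectional area A = b * y = 8.9 * 1.96 = 17.44 m^2.
The wetted perimeter P = b + 2y = 8.9 + 2*1.96 = 12.82 m.
Hydraulic radius R = A/P = 17.44/12.82 = 1.3607 m.
Velocity V = (1/n)*R^(2/3)*S^(1/2) = (1/0.027)*1.3607^(2/3)*0.0027^(1/2) = 2.3631 m/s.
Discharge Q = A * V = 17.44 * 2.3631 = 41.223 m^3/s.

41.223


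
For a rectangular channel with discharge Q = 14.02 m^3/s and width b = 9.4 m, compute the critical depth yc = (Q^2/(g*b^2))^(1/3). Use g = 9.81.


Using yc = (Q^2 / (g * b^2))^(1/3):
Q^2 = 14.02^2 = 196.56.
g * b^2 = 9.81 * 9.4^2 = 9.81 * 88.36 = 866.81.
Q^2 / (g*b^2) = 196.56 / 866.81 = 0.2268.
yc = 0.2268^(1/3) = 0.6098 m.

0.6098


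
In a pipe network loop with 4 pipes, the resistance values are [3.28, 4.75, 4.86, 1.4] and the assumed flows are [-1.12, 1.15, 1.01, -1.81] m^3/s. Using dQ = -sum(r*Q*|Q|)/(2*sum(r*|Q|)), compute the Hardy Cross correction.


Numerator terms (r*Q*|Q|): 3.28*-1.12*|-1.12| = -4.1144; 4.75*1.15*|1.15| = 6.2819; 4.86*1.01*|1.01| = 4.9577; 1.4*-1.81*|-1.81| = -4.5865.
Sum of numerator = 2.5386.
Denominator terms (r*|Q|): 3.28*|-1.12| = 3.6736; 4.75*|1.15| = 5.4625; 4.86*|1.01| = 4.9086; 1.4*|-1.81| = 2.534.
2 * sum of denominator = 2 * 16.5787 = 33.1574.
dQ = -2.5386 / 33.1574 = -0.0766 m^3/s.

-0.0766


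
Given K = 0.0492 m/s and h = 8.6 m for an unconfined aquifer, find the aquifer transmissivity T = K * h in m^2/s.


Transmissivity is defined as T = K * h.
T = 0.0492 * 8.6
  = 0.4231 m^2/s.

0.4231


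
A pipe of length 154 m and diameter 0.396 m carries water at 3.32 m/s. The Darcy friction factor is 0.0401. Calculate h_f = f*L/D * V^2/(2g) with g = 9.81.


Darcy-Weisbach equation: h_f = f * (L/D) * V^2/(2g).
f * L/D = 0.0401 * 154/0.396 = 15.5944.
V^2/(2g) = 3.32^2 / (2*9.81) = 11.0224 / 19.62 = 0.5618 m.
h_f = 15.5944 * 0.5618 = 8.761 m.

8.761


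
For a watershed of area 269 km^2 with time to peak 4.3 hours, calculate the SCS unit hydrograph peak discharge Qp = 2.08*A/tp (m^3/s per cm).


SCS formula: Qp = 2.08 * A / tp.
Qp = 2.08 * 269 / 4.3
   = 559.52 / 4.3
   = 130.12 m^3/s per cm.

130.12


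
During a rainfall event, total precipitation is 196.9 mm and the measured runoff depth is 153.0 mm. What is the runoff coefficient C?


The runoff coefficient C = runoff depth / rainfall depth.
C = 153.0 / 196.9
  = 0.777.

0.777


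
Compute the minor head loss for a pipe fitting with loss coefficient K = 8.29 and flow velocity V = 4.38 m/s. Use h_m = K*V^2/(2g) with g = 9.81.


Minor loss formula: h_m = K * V^2/(2g).
V^2 = 4.38^2 = 19.1844.
V^2/(2g) = 19.1844 / 19.62 = 0.9778 m.
h_m = 8.29 * 0.9778 = 8.1059 m.

8.1059


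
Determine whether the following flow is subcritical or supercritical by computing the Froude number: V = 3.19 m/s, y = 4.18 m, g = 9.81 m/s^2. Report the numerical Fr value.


The Froude number is defined as Fr = V / sqrt(g*y).
g*y = 9.81 * 4.18 = 41.0058.
sqrt(g*y) = sqrt(41.0058) = 6.4036.
Fr = 3.19 / 6.4036 = 0.4982.
Since Fr < 1, the flow is subcritical.

0.4982


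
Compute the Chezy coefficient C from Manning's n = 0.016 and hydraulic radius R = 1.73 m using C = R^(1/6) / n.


The Chezy coefficient relates to Manning's n through C = R^(1/6) / n.
R^(1/6) = 1.73^(1/6) = 1.095656.
C = 1.095656 / 0.016 = 68.48 m^(1/2)/s.

68.48


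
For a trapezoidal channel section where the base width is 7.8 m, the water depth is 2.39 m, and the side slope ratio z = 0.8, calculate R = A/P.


For a trapezoidal section with side slope z:
A = (b + z*y)*y = (7.8 + 0.8*2.39)*2.39 = 23.212 m^2.
P = b + 2*y*sqrt(1 + z^2) = 7.8 + 2*2.39*sqrt(1 + 0.8^2) = 13.921 m.
R = A/P = 23.212 / 13.921 = 1.6673 m.

1.6673


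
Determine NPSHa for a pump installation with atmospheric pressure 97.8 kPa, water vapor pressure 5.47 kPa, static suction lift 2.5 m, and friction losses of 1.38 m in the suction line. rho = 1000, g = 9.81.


NPSHa = p_atm/(rho*g) - z_s - hf_s - p_vap/(rho*g).
p_atm/(rho*g) = 97.8*1000 / (1000*9.81) = 9.969 m.
p_vap/(rho*g) = 5.47*1000 / (1000*9.81) = 0.558 m.
NPSHa = 9.969 - 2.5 - 1.38 - 0.558
      = 5.53 m.

5.53


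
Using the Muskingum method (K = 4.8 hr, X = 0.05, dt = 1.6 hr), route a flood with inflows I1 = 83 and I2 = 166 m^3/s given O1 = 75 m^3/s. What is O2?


Muskingum coefficients:
denom = 2*K*(1-X) + dt = 2*4.8*(1-0.05) + 1.6 = 10.72.
C0 = (dt - 2*K*X)/denom = (1.6 - 2*4.8*0.05)/10.72 = 0.1045.
C1 = (dt + 2*K*X)/denom = (1.6 + 2*4.8*0.05)/10.72 = 0.194.
C2 = (2*K*(1-X) - dt)/denom = 0.7015.
O2 = C0*I2 + C1*I1 + C2*O1
   = 0.1045*166 + 0.194*83 + 0.7015*75
   = 86.06 m^3/s.

86.06


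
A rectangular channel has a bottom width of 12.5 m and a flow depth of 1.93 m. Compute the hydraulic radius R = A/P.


For a rectangular section:
Flow area A = b * y = 12.5 * 1.93 = 24.12 m^2.
Wetted perimeter P = b + 2y = 12.5 + 2*1.93 = 16.36 m.
Hydraulic radius R = A/P = 24.12 / 16.36 = 1.4746 m.

1.4746


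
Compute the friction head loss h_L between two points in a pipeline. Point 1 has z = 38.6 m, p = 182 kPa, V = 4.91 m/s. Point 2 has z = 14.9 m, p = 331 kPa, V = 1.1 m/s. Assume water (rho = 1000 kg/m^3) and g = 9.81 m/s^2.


Total head at each section: H = z + p/(rho*g) + V^2/(2g).
H1 = 38.6 + 182*1000/(1000*9.81) + 4.91^2/(2*9.81)
   = 38.6 + 18.552 + 1.2288
   = 58.381 m.
H2 = 14.9 + 331*1000/(1000*9.81) + 1.1^2/(2*9.81)
   = 14.9 + 33.741 + 0.0617
   = 48.703 m.
h_L = H1 - H2 = 58.381 - 48.703 = 9.678 m.

9.678


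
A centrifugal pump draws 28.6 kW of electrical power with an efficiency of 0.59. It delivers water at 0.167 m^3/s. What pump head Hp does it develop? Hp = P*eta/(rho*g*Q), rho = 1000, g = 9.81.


Pump head formula: Hp = P * eta / (rho * g * Q).
Numerator: P * eta = 28.6 * 1000 * 0.59 = 16874.0 W.
Denominator: rho * g * Q = 1000 * 9.81 * 0.167 = 1638.27.
Hp = 16874.0 / 1638.27 = 10.3 m.

10.3


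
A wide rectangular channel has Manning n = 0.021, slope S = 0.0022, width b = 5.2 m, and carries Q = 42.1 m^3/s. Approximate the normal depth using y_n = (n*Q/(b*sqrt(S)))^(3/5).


We use the wide-channel approximation y_n = (n*Q/(b*sqrt(S)))^(3/5).
sqrt(S) = sqrt(0.0022) = 0.046904.
Numerator: n*Q = 0.021 * 42.1 = 0.8841.
Denominator: b*sqrt(S) = 5.2 * 0.046904 = 0.243901.
arg = 3.6248.
y_n = 3.6248^(3/5) = 2.1656 m.

2.1656


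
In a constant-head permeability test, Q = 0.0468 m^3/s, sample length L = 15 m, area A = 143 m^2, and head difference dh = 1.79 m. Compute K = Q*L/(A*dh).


From K = Q*L / (A*dh):
Numerator: Q*L = 0.0468 * 15 = 0.702.
Denominator: A*dh = 143 * 1.79 = 255.97.
K = 0.702 / 255.97 = 0.002743 m/s.

0.002743


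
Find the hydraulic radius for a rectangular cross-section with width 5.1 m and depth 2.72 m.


For a rectangular section:
Flow area A = b * y = 5.1 * 2.72 = 13.87 m^2.
Wetted perimeter P = b + 2y = 5.1 + 2*2.72 = 10.54 m.
Hydraulic radius R = A/P = 13.87 / 10.54 = 1.3161 m.

1.3161


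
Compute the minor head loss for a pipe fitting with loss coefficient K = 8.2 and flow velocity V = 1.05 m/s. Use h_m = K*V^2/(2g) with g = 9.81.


Minor loss formula: h_m = K * V^2/(2g).
V^2 = 1.05^2 = 1.1025.
V^2/(2g) = 1.1025 / 19.62 = 0.0562 m.
h_m = 8.2 * 0.0562 = 0.4608 m.

0.4608


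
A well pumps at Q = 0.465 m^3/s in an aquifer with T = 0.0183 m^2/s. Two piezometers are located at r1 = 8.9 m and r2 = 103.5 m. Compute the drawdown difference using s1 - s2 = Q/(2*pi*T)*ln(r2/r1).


Thiem equation: s1 - s2 = Q/(2*pi*T) * ln(r2/r1).
ln(r2/r1) = ln(103.5/8.9) = 2.4535.
Q/(2*pi*T) = 0.465 / (2*pi*0.0183) = 0.465 / 0.115 = 4.0441.
s1 - s2 = 4.0441 * 2.4535 = 9.9223 m.

9.9223


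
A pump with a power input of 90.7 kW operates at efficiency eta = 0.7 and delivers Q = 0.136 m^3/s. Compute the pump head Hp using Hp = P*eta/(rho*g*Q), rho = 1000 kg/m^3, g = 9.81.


Pump head formula: Hp = P * eta / (rho * g * Q).
Numerator: P * eta = 90.7 * 1000 * 0.7 = 63490.0 W.
Denominator: rho * g * Q = 1000 * 9.81 * 0.136 = 1334.16.
Hp = 63490.0 / 1334.16 = 47.59 m.

47.59


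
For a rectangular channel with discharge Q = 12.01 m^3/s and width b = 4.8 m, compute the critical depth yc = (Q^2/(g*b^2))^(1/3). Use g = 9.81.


Using yc = (Q^2 / (g * b^2))^(1/3):
Q^2 = 12.01^2 = 144.24.
g * b^2 = 9.81 * 4.8^2 = 9.81 * 23.04 = 226.02.
Q^2 / (g*b^2) = 144.24 / 226.02 = 0.6382.
yc = 0.6382^(1/3) = 0.861 m.

0.861


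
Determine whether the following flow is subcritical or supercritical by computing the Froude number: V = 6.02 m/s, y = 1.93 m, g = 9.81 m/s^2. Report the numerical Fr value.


The Froude number is defined as Fr = V / sqrt(g*y).
g*y = 9.81 * 1.93 = 18.9333.
sqrt(g*y) = sqrt(18.9333) = 4.3512.
Fr = 6.02 / 4.3512 = 1.3835.
Since Fr > 1, the flow is supercritical.

1.3835


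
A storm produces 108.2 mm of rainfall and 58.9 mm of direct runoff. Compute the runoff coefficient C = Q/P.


The runoff coefficient C = runoff depth / rainfall depth.
C = 58.9 / 108.2
  = 0.5444.

0.5444


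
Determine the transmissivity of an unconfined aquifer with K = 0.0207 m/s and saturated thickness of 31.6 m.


Transmissivity is defined as T = K * h.
T = 0.0207 * 31.6
  = 0.6541 m^2/s.

0.6541


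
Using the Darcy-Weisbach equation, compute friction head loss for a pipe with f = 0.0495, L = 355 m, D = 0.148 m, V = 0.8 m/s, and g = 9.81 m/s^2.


Darcy-Weisbach equation: h_f = f * (L/D) * V^2/(2g).
f * L/D = 0.0495 * 355/0.148 = 118.7331.
V^2/(2g) = 0.8^2 / (2*9.81) = 0.64 / 19.62 = 0.0326 m.
h_f = 118.7331 * 0.0326 = 3.873 m.

3.873


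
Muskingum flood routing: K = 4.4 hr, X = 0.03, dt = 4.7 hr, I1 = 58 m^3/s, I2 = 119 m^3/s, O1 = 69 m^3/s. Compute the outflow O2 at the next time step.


Muskingum coefficients:
denom = 2*K*(1-X) + dt = 2*4.4*(1-0.03) + 4.7 = 13.236.
C0 = (dt - 2*K*X)/denom = (4.7 - 2*4.4*0.03)/13.236 = 0.3351.
C1 = (dt + 2*K*X)/denom = (4.7 + 2*4.4*0.03)/13.236 = 0.375.
C2 = (2*K*(1-X) - dt)/denom = 0.2898.
O2 = C0*I2 + C1*I1 + C2*O1
   = 0.3351*119 + 0.375*58 + 0.2898*69
   = 81.63 m^3/s.

81.63


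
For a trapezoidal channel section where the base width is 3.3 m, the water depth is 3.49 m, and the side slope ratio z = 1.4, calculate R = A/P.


For a trapezoidal section with side slope z:
A = (b + z*y)*y = (3.3 + 1.4*3.49)*3.49 = 28.569 m^2.
P = b + 2*y*sqrt(1 + z^2) = 3.3 + 2*3.49*sqrt(1 + 1.4^2) = 15.309 m.
R = A/P = 28.569 / 15.309 = 1.8662 m.

1.8662


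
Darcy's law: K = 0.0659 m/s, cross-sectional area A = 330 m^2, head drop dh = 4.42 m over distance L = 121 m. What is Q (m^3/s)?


Darcy's law: Q = K * A * i, where i = dh/L.
Hydraulic gradient i = 4.42 / 121 = 0.036529.
Q = 0.0659 * 330 * 0.036529
  = 0.7944 m^3/s.

0.7944


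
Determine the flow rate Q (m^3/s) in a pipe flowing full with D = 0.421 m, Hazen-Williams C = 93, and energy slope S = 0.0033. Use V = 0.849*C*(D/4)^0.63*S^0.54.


For a full circular pipe, R = D/4 = 0.421/4 = 0.1052 m.
V = 0.849 * 93 * 0.1052^0.63 * 0.0033^0.54
  = 0.849 * 93 * 0.242103 * 0.045709
  = 0.8738 m/s.
Pipe area A = pi*D^2/4 = pi*0.421^2/4 = 0.1392 m^2.
Q = A * V = 0.1392 * 0.8738 = 0.1216 m^3/s.

0.1216


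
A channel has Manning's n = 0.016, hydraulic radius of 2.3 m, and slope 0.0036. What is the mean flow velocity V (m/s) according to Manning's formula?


Manning's equation gives V = (1/n) * R^(2/3) * S^(1/2).
First, compute R^(2/3) = 2.3^(2/3) = 1.7424.
Next, S^(1/2) = 0.0036^(1/2) = 0.06.
Then 1/n = 1/0.016 = 62.5.
V = 62.5 * 1.7424 * 0.06 = 6.5341 m/s.

6.5341


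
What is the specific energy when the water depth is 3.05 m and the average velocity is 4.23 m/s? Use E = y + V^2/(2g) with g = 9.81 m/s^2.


Specific energy E = y + V^2/(2g).
Velocity head = V^2/(2g) = 4.23^2 / (2*9.81) = 17.8929 / 19.62 = 0.912 m.
E = 3.05 + 0.912 = 3.962 m.

3.962


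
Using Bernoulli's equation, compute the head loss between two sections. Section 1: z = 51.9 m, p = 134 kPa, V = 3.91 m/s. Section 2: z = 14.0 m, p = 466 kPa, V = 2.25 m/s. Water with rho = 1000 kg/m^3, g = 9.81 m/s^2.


Total head at each section: H = z + p/(rho*g) + V^2/(2g).
H1 = 51.9 + 134*1000/(1000*9.81) + 3.91^2/(2*9.81)
   = 51.9 + 13.66 + 0.7792
   = 66.339 m.
H2 = 14.0 + 466*1000/(1000*9.81) + 2.25^2/(2*9.81)
   = 14.0 + 47.503 + 0.258
   = 61.761 m.
h_L = H1 - H2 = 66.339 - 61.761 = 4.578 m.

4.578


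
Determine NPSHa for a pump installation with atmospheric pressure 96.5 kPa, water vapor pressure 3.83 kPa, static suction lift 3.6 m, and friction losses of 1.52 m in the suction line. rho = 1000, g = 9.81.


NPSHa = p_atm/(rho*g) - z_s - hf_s - p_vap/(rho*g).
p_atm/(rho*g) = 96.5*1000 / (1000*9.81) = 9.837 m.
p_vap/(rho*g) = 3.83*1000 / (1000*9.81) = 0.39 m.
NPSHa = 9.837 - 3.6 - 1.52 - 0.39
      = 4.33 m.

4.33
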